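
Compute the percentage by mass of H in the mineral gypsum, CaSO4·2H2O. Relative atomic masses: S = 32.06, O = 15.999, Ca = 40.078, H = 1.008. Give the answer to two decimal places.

2.34 weight percent

M(CaSO4·2H2O) = 172.164 g/mol.
H contributes 4 × 1.008 = 4.032 g per mole.
4.032/172.164 = 0.0234 → 2.34%.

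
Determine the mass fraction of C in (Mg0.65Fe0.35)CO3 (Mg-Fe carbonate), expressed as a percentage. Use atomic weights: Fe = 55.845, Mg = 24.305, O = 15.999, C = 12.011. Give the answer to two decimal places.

12.60 weight percent

Molar mass of (Mg0.65Fe0.35)CO3: 0.65·24.305 + 0.35·55.845 + 1·12.011 + 3·15.999 = 95.352 g/mol.
Mass of C per formula unit: 1 × 12.011 = 12.011 g.
Weight fraction C = 12.011 / 95.352 = 0.1260.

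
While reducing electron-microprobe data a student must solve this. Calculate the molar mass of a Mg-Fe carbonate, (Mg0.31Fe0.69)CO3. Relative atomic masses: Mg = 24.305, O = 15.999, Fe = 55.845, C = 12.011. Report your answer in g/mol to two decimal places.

106.08 g/mol

M = 0.31×24.305 + 0.69×55.845 + 1×12.011 + 3×15.999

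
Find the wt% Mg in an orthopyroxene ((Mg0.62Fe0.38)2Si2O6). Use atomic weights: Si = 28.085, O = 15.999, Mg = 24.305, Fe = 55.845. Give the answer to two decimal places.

Molar mass of (Mg0.62Fe0.38)2Si2O6: 1.24×24.305 + 0.76×55.845 + 2×28.085 + 6×15.999 = 224.744 g/mol.
Mass of Mg per formula unit: 1.24 × 24.305 = 30.138 g.
Weight fraction Mg = 30.138 / 224.744 = 0.1341.

13.41 weight percent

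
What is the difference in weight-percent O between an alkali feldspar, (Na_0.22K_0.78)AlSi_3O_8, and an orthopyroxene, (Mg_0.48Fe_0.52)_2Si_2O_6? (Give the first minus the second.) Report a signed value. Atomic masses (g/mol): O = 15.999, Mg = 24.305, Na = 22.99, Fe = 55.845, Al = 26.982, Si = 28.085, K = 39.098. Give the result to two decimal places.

O in (Na_0.22K_0.78)AlSi_3O_8: molar mass 274.783 g/mol; 8×15.999 = 127.992 g → 46.58 wt%.
O in (Mg_0.48Fe_0.52)_2Si_2O_6: molar mass 233.576 g/mol; 6×15.999 = 95.994 g → 41.10 wt%.
Difference = 46.58 − 41.10 = 5.48 percentage points.

5.48 percentage points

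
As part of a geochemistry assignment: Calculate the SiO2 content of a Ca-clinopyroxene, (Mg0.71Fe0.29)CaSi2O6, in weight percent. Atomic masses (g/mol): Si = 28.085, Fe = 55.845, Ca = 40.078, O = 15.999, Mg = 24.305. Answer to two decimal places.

M((Mg0.71Fe0.29)CaSi2O6) = 225.694 g/mol; M(SiO2) = 60.083 g/mol.
Moles SiO2 per formula unit = 2 Si ÷ 1 = 2.0000.
SiO2 fraction = (2.0000 × 60.083) / 225.694 = 120.166/225.694 = 0.5324.

53.24 wt%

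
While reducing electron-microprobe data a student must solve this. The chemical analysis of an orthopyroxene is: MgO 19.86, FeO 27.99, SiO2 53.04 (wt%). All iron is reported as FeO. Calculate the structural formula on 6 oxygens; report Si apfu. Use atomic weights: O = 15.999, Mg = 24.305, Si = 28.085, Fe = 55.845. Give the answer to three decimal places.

MgO (M=40.304): mol = 0.49276; Mg = 0.49276, O = 0.49276.
FeO (M=71.844): mol = 0.38959; Fe = 0.38959, O = 0.38959.
SiO2 (M=60.083): mol = 0.88278; Si = 0.88278, O = 1.76556.
ΣO = 2.64791; factor = 6/ΣO = 2.26594.
Si apfu = 0.88278 × 2.26594 = 2.000.

2.000 Si apfu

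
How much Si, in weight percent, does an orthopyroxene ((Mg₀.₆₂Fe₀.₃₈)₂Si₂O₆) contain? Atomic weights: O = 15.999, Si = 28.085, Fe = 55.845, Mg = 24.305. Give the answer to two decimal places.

24.99 weight percent

Formula mass = 1.24×24.305 + 0.76×55.845 + 2×28.085 + 6×15.999 = 224.744 g/mol, of which 56.170 g is Si.
So Si makes up 56.170/224.744 = 0.2499 of the mass, i.e. 24.99%.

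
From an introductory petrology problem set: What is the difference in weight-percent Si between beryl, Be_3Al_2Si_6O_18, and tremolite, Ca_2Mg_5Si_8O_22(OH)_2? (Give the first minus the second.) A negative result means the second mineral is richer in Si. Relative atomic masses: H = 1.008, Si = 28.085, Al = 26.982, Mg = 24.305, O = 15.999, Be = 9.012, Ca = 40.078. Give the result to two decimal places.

Si in Be_3Al_2Si_6O_18: molar mass 537.492 g/mol; 6×28.085 = 168.510 g → 31.35 wt%.
Si in Ca_2Mg_5Si_8O_22(OH)_2: molar mass 812.353 g/mol; 8×28.085 = 224.680 g → 27.66 wt%.
Difference = 31.35 − 27.66 = 3.69 percentage points.

3.69 percentage points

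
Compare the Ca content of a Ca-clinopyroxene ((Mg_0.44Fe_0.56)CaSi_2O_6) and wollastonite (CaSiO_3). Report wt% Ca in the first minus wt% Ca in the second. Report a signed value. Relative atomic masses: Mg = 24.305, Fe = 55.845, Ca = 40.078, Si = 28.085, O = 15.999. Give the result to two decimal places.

-17.39 percentage points

First mineral: 40.078 g Ca in 234.209 g formula = 17.11 wt% Ca.
Second mineral: 40.078 g Ca in 116.160 g formula = 34.50 wt% Ca.
17.11% − 34.50% gives a difference of -17.39 percentage points.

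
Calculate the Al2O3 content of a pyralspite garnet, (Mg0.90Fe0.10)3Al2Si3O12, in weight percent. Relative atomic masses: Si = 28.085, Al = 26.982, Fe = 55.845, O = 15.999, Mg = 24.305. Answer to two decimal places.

24.71 wt%

Formula mass = 412.584 g/mol.
2 Al → 1.0000 mol Al2O3 per formula unit; M(Al2O3) = 101.961, so Al2O3 mass = 101.961 g.
101.961/412.584 × 100 = 24.71 wt%.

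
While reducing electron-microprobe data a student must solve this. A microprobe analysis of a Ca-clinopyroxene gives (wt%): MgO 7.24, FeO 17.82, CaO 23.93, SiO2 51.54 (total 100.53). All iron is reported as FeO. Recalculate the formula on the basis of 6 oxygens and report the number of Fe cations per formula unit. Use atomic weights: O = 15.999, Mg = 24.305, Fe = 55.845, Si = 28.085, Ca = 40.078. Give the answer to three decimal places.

7.24 wt% MgO ÷ 40.304 g/mol = 0.17963 mol, giving 0.17963 Mg and 0.17963 O.
17.82 wt% FeO ÷ 71.844 g/mol = 0.24804 mol, giving 0.24804 Fe and 0.24804 O.
23.93 wt% CaO ÷ 56.077 g/mol = 0.42673 mol, giving 0.42673 Ca and 0.42673 O.
51.54 wt% SiO2 ÷ 60.083 g/mol = 0.85781 mol, giving 0.85781 Si and 1.71562 O.
Oxygen sums to 2.57002; scaling by 6/2.57002 = 2.33461 puts the formula on 6 O.
Fe: 0.24804 × 2.33461 = 0.579 atoms per formula unit.

0.579 Fe apfu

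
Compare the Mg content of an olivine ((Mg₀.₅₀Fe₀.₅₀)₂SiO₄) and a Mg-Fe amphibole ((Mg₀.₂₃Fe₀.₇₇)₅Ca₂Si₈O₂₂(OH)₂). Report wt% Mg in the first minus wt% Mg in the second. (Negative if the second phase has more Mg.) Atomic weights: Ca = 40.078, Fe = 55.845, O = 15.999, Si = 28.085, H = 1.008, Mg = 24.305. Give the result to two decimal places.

M((Mg₀.₅₀Fe₀.₅₀)₂SiO₄) = 172.231 g/mol, so wt% Mg = 24.305/172.231 × 100 = 14.11%.
M((Mg₀.₂₃Fe₀.₇₇)₅Ca₂Si₈O₂₂(OH)₂) = 933.782 g/mol, so wt% Mg = 27.951/933.782 × 100 = 2.99%.
14.11 − 2.99 = 11.12 pp.

11.12 percentage points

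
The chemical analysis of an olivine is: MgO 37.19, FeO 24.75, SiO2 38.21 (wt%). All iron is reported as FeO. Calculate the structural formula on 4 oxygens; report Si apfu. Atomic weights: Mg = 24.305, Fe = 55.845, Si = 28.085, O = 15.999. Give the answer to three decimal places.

1.002 Si apfu

37.19 wt% MgO ÷ 40.304 g/mol = 0.92274 mol, giving 0.92274 Mg and 0.92274 O.
24.75 wt% FeO ÷ 71.844 g/mol = 0.34450 mol, giving 0.34450 Fe and 0.34450 O.
38.21 wt% SiO2 ÷ 60.083 g/mol = 0.63595 mol, giving 0.63595 Si and 1.27190 O.
Oxygen sums to 2.53914; scaling by 4/2.53914 = 1.57534 puts the formula on 4 O.
Si: 0.63595 × 1.57534 = 1.002 atoms per formula unit.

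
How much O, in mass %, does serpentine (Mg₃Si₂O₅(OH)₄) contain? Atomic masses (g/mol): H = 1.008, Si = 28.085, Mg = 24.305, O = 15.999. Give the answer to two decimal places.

Formula mass = 3*24.305 + 2*28.085 + 9*15.999 + 4*1.008 = 277.108 g/mol, of which 143.991 g is O.
So O makes up 143.991/277.108 = 0.5196 of the mass, i.e. 51.96%.

51.96 mass %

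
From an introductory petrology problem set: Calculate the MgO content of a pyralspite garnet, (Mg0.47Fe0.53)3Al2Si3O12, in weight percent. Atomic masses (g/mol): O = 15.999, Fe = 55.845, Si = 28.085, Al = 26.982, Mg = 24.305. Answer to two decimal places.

12.54 wt%

M((Mg0.47Fe0.53)3Al2Si3O12) = 453.271 g/mol; M(MgO) = 40.304 g/mol.
Moles MgO per formula unit = 1.41 Mg ÷ 1 = 1.4100.
MgO fraction = (1.4100 × 40.304) / 453.271 = 56.829/453.271 = 0.1254.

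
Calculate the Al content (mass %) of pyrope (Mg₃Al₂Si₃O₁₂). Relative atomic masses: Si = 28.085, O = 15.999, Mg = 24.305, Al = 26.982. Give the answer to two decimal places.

13.39 mass %

Formula mass = 3*24.305 + 2*26.982 + 3*28.085 + 12*15.999 = 403.122 g/mol, of which 53.964 g is Al.
So Al makes up 53.964/403.122 = 0.1339 of the mass, i.e. 13.39%.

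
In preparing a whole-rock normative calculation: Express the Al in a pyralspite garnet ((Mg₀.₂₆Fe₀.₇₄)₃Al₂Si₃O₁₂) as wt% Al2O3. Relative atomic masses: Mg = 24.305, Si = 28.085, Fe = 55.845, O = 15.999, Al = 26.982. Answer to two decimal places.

21.55 wt%

M((Mg₀.₂₆Fe₀.₇₄)₃Al₂Si₃O₁₂) = 473.141 g/mol; M(Al2O3) = 101.961 g/mol.
Moles Al2O3 per formula unit = 2 Al ÷ 2 = 1.0000.
Al2O3 fraction = (1.0000 × 101.961) / 473.141 = 101.961/473.141 = 0.2155.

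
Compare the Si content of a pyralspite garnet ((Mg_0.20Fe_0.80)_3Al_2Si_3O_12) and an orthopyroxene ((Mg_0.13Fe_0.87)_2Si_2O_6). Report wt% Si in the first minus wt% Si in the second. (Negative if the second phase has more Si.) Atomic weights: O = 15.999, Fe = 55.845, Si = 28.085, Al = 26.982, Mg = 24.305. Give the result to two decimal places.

M((Mg_0.20Fe_0.80)_3Al_2Si_3O_12) = 478.818 g/mol, so wt% Si = 84.255/478.818 × 100 = 17.60%.
M((Mg_0.13Fe_0.87)_2Si_2O_6) = 255.654 g/mol, so wt% Si = 56.170/255.654 × 100 = 21.97%.
17.60 − 21.97 = -4.37 pp.

-4.37 percentage points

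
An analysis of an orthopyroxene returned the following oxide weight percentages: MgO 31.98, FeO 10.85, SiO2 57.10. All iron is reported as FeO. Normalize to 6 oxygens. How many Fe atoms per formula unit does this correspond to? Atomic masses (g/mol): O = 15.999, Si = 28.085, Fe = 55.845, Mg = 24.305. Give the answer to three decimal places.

0.318 Fe apfu

31.98 wt% MgO ÷ 40.304 g/mol = 0.79347 mol, giving 0.79347 Mg and 0.79347 O.
10.85 wt% FeO ÷ 71.844 g/mol = 0.15102 mol, giving 0.15102 Fe and 0.15102 O.
57.10 wt% SiO2 ÷ 60.083 g/mol = 0.95035 mol, giving 0.95035 Si and 1.90070 O.
Oxygen sums to 2.84519; scaling by 6/2.84519 = 2.10882 puts the formula on 6 O.
Fe: 0.15102 × 2.10882 = 0.318 atoms per formula unit.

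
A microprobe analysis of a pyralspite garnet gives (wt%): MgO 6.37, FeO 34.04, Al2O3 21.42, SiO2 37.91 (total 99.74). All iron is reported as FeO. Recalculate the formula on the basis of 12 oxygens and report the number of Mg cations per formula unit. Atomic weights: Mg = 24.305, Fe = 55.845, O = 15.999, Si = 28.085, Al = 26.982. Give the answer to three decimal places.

MgO: 6.37/40.304 = 0.15805 mol → 0.15805 mol Mg, 0.15805 mol O.
FeO: 34.04/71.844 = 0.47380 mol → 0.47380 mol Fe, 0.47380 mol O.
Al2O3: 21.42/101.961 = 0.21008 mol → 0.42016 mol Al, 0.63024 mol O.
SiO2: 37.91/60.083 = 0.63096 mol → 0.63096 mol Si, 1.26192 mol O.
Total oxygen = 2.52401 mol. Normalization factor = 12/2.52401 = 4.75434.
Mg per 12 O = 0.15805 × 4.75434 = 0.751.

0.751 Mg apfu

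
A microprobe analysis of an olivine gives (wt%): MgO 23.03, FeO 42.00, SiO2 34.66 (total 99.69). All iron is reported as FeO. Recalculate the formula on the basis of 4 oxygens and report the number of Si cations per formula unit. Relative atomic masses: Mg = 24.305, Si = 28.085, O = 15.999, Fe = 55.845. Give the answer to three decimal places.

0.999 Si apfu

MgO: 23.03/40.304 = 0.57141 mol → 0.57141 mol Mg, 0.57141 mol O.
FeO: 42.00/71.844 = 0.58460 mol → 0.58460 mol Fe, 0.58460 mol O.
SiO2: 34.66/60.083 = 0.57687 mol → 0.57687 mol Si, 1.15374 mol O.
Total oxygen = 2.30975 mol. Normalization factor = 4/2.30975 = 1.73179.
Si per 4 O = 0.57687 × 1.73179 = 0.999.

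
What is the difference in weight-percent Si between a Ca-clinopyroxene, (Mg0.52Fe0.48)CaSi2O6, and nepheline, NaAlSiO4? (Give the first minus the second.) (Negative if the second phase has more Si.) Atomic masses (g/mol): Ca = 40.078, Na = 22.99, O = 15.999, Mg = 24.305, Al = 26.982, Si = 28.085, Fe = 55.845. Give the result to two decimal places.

First mineral: 56.170 g Si in 231.686 g formula = 24.24 wt% Si.
Second mineral: 28.085 g Si in 142.053 g formula = 19.77 wt% Si.
24.24% − 19.77% gives a difference of 4.47 percentage points.

4.47 percentage points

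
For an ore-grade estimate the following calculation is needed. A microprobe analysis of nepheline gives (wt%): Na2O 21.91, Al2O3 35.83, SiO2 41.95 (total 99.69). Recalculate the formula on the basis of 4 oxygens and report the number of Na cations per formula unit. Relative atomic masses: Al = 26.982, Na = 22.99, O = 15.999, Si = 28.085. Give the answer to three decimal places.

Na2O (M=61.979): mol = 0.35351; Na = 0.70702, O = 0.35351.
Al2O3 (M=101.961): mol = 0.35141; Al = 0.70282, O = 1.05423.
SiO2 (M=60.083): mol = 0.69820; Si = 0.69820, O = 1.39640.
ΣO = 2.80414; factor = 4/ΣO = 1.42646.
Na apfu = 0.70702 × 1.42646 = 1.009.

1.009 Na apfu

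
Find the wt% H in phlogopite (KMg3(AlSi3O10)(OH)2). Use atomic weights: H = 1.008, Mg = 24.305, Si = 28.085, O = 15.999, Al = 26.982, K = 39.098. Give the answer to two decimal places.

0.48 weight percent

M(KMg3(AlSi3O10)(OH)2) = 417.254 g/mol.
H contributes 2 × 1.008 = 2.016 g per mole.
2.016/417.254 = 0.0048 → 0.48%.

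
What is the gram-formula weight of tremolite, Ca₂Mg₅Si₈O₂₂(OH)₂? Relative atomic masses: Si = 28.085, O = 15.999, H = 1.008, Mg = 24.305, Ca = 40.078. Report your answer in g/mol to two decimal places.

Ca: 2 × 40.078 = 80.1560
Mg: 5 × 24.305 = 121.5250
Si: 8 × 28.085 = 224.6800
O: 24 × 15.999 = 383.9760
H: 2 × 1.008 = 2.0160
Summing the contributions gives the formula mass.

812.35 g/mol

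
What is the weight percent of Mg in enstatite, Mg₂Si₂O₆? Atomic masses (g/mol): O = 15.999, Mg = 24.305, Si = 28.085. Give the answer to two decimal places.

Molar mass of Mg₂Si₂O₆: 2*24.305 + 2*28.085 + 6*15.999 = 200.774 g/mol.
Mass of Mg per formula unit: 2 × 24.305 = 48.610 g.
Weight fraction Mg = 48.610 / 200.774 = 0.2421.

24.21 wt%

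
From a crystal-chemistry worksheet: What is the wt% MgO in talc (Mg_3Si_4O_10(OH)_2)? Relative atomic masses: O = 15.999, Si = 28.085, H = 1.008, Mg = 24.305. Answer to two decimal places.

M(Mg_3Si_4O_10(OH)_2) = 379.259 g/mol; M(MgO) = 40.304 g/mol.
Moles MgO per formula unit = 3 Mg ÷ 1 = 3.0000.
MgO fraction = (3.0000 × 40.304) / 379.259 = 120.912/379.259 = 0.3188.

31.88 wt%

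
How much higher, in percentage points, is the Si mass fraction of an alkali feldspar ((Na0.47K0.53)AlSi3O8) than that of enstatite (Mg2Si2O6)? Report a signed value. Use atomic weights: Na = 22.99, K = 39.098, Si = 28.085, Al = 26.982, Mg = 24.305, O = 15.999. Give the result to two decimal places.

3.14 percentage points

M((Na0.47K0.53)AlSi3O8) = 270.756 g/mol, so wt% Si = 84.255/270.756 × 100 = 31.12%.
M(Mg2Si2O6) = 200.774 g/mol, so wt% Si = 56.170/200.774 × 100 = 27.98%.
31.12 − 27.98 = 3.14 pp.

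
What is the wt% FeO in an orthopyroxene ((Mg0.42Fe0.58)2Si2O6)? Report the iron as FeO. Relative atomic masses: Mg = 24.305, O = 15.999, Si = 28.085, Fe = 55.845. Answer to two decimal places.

Formula mass = 237.360 g/mol.
1.16 Fe → 1.1600 mol FeO per formula unit; M(FeO) = 71.844, so FeO mass = 83.339 g.
83.339/237.360 × 100 = 35.11 wt%.

35.11 wt%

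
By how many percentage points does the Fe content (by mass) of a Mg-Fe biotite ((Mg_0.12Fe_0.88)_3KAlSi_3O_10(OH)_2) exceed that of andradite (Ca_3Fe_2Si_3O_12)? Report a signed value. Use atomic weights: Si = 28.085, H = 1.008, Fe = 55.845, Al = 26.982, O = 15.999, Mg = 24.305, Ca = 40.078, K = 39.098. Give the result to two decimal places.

Fe in (Mg_0.12Fe_0.88)_3KAlSi_3O_10(OH)_2: molar mass 500.520 g/mol; 2.64×55.845 = 147.431 g → 29.46 wt%.
Fe in Ca_3Fe_2Si_3O_12: molar mass 508.167 g/mol; 2×55.845 = 111.690 g → 21.98 wt%.
Difference = 29.46 − 21.98 = 7.48 percentage points.

7.48 percentage points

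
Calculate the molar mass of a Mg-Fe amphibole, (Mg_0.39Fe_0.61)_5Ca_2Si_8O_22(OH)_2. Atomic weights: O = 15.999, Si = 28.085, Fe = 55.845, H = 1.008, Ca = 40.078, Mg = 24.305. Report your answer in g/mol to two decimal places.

The formula mass is the sum 1.95·24.305 + 3.05·55.845 + 2·40.078 + 8·28.085 + 24·15.999 + 2·1.008.

908.55 g/mol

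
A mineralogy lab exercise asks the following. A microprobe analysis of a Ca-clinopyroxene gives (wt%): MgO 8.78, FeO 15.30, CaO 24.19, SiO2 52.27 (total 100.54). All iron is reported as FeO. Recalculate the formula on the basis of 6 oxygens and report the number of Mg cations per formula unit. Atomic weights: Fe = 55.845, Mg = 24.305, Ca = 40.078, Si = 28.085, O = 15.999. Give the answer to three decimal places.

8.78 wt% MgO ÷ 40.304 g/mol = 0.21784 mol, giving 0.21784 Mg and 0.21784 O.
15.30 wt% FeO ÷ 71.844 g/mol = 0.21296 mol, giving 0.21296 Fe and 0.21296 O.
24.19 wt% CaO ÷ 56.077 g/mol = 0.43137 mol, giving 0.43137 Ca and 0.43137 O.
52.27 wt% SiO2 ÷ 60.083 g/mol = 0.86996 mol, giving 0.86996 Si and 1.73992 O.
Oxygen sums to 2.60209; scaling by 6/2.60209 = 2.30584 puts the formula on 6 O.
Mg: 0.21784 × 2.30584 = 0.502 atoms per formula unit.

0.502 Mg apfu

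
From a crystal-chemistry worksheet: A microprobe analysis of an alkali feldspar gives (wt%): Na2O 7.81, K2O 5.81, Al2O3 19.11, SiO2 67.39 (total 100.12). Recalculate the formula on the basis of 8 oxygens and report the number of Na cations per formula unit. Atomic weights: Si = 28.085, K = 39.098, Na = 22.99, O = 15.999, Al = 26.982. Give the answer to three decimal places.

7.81 wt% Na2O ÷ 61.979 g/mol = 0.12601 mol, giving 0.25202 Na and 0.12601 O.
5.81 wt% K2O ÷ 94.195 g/mol = 0.06168 mol, giving 0.12336 K and 0.06168 O.
19.11 wt% Al2O3 ÷ 101.961 g/mol = 0.18742 mol, giving 0.37484 Al and 0.56226 O.
67.39 wt% SiO2 ÷ 60.083 g/mol = 1.12162 mol, giving 1.12162 Si and 2.24324 O.
Oxygen sums to 2.99319; scaling by 8/2.99319 = 2.67273 puts the formula on 8 O.
Na: 0.25202 × 2.67273 = 0.674 atoms per formula unit.

0.674 Na apfu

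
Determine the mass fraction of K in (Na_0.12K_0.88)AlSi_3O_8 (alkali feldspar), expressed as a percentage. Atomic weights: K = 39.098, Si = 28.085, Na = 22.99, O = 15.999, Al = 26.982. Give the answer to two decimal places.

12.45 wt%

Molar mass of (Na_0.12K_0.88)AlSi_3O_8: 0.12*22.99 + 0.88*39.098 + 1*26.982 + 3*28.085 + 8*15.999 = 276.394 g/mol.
Mass of K per formula unit: 0.88 × 39.098 = 34.406 g.
Weight fraction K = 34.406 / 276.394 = 0.1245.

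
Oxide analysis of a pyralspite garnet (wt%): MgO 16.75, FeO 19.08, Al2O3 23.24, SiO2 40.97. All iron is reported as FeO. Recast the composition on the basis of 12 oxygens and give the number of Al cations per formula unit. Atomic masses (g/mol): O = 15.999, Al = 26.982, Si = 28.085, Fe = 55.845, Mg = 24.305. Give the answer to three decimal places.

16.75 wt% MgO ÷ 40.304 g/mol = 0.41559 mol, giving 0.41559 Mg and 0.41559 O.
19.08 wt% FeO ÷ 71.844 g/mol = 0.26558 mol, giving 0.26558 Fe and 0.26558 O.
23.24 wt% Al2O3 ÷ 101.961 g/mol = 0.22793 mol, giving 0.45586 Al and 0.68379 O.
40.97 wt% SiO2 ÷ 60.083 g/mol = 0.68189 mol, giving 0.68189 Si and 1.36378 O.
Oxygen sums to 2.72874; scaling by 12/2.72874 = 4.39763 puts the formula on 12 O.
Al: 0.45586 × 4.39763 = 2.005 atoms per formula unit.

2.005 Al apfu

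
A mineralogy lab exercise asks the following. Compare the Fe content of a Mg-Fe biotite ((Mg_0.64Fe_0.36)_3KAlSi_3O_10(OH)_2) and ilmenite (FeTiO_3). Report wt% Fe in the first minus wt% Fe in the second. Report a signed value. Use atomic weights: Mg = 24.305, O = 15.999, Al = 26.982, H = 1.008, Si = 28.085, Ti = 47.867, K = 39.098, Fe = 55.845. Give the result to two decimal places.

M((Mg_0.64Fe_0.36)_3KAlSi_3O_10(OH)_2) = 451.317 g/mol, so wt% Fe = 60.313/451.317 × 100 = 13.36%.
M(FeTiO_3) = 151.709 g/mol, so wt% Fe = 55.845/151.709 × 100 = 36.81%.
13.36 − 36.81 = -23.45 pp.

-23.45 percentage points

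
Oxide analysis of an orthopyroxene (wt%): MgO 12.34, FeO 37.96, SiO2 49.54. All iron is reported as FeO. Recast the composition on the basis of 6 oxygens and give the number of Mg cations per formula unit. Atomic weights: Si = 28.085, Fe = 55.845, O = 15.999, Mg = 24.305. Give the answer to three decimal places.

0.740 Mg apfu

MgO (M=40.304): mol = 0.30617; Mg = 0.30617, O = 0.30617.
FeO (M=71.844): mol = 0.52837; Fe = 0.52837, O = 0.52837.
SiO2 (M=60.083): mol = 0.82453; Si = 0.82453, O = 1.64906.
ΣO = 2.48360; factor = 6/ΣO = 2.41585.
Mg apfu = 0.30617 × 2.41585 = 0.740.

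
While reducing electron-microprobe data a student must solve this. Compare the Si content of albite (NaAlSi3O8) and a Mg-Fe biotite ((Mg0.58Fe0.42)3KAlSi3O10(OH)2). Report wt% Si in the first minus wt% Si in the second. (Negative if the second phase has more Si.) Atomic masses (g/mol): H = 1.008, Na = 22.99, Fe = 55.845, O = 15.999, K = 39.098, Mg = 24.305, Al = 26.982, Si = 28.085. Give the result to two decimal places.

13.69 percentage points

First mineral: 84.255 g Si in 262.219 g formula = 32.13 wt% Si.
Second mineral: 84.255 g Si in 456.994 g formula = 18.44 wt% Si.
32.13% − 18.44% gives a difference of 13.69 percentage points.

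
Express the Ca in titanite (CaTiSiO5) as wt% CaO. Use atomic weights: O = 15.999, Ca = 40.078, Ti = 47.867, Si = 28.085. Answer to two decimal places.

Formula mass = 196.025 g/mol.
1 Ca → 1.0000 mol CaO per formula unit; M(CaO) = 56.077, so CaO mass = 56.077 g.
56.077/196.025 × 100 = 28.61 wt%.

28.61 wt%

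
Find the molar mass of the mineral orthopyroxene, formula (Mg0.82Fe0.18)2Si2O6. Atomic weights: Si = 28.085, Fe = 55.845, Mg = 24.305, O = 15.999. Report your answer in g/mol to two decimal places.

212.13 g/mol

Mg: 1.64 × 24.305 = 39.8602
Fe: 0.36 × 55.845 = 20.1042
Si: 2 × 28.085 = 56.1700
O: 6 × 15.999 = 95.9940
Summing the contributions gives the formula mass.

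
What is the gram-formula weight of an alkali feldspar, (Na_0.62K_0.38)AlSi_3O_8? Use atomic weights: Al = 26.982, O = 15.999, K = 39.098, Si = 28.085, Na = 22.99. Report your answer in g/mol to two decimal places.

Na: 0.62 × 22.99 = 14.2538
K: 0.38 × 39.098 = 14.8572
Al: 1 × 26.982 = 26.9820
Si: 3 × 28.085 = 84.2550
O: 8 × 15.999 = 127.9920
Summing the contributions gives the formula mass.

268.34 g/mol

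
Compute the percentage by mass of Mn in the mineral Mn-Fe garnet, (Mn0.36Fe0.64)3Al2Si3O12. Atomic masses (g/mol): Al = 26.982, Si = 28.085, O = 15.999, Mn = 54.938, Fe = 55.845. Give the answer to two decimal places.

M((Mn0.36Fe0.64)3Al2Si3O12) = 496.762 g/mol.
Mn contributes 1.08 × 54.938 = 59.333 g per mole.
59.333/496.762 = 0.1194 → 11.94%.

11.94 mass %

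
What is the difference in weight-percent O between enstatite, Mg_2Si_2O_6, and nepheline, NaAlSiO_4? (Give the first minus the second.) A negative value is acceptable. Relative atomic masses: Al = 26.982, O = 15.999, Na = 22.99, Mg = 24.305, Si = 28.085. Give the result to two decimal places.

2.76 percentage points

O in Mg_2Si_2O_6: molar mass 200.774 g/mol; 6×15.999 = 95.994 g → 47.81 wt%.
O in NaAlSiO_4: molar mass 142.053 g/mol; 4×15.999 = 63.996 g → 45.05 wt%.
Difference = 47.81 − 45.05 = 2.76 percentage points.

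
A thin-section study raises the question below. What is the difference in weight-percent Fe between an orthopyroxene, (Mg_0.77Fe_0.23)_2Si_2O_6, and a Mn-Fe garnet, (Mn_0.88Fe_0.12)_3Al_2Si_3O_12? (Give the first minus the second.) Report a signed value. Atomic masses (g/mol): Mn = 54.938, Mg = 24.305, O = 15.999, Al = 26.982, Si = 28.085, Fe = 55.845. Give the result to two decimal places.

Fe in (Mg_0.77Fe_0.23)_2Si_2O_6: molar mass 215.282 g/mol; 0.46×55.845 = 25.689 g → 11.93 wt%.
Fe in (Mn_0.88Fe_0.12)_3Al_2Si_3O_12: molar mass 495.348 g/mol; 0.36×55.845 = 20.104 g → 4.06 wt%.
Difference = 11.93 − 4.06 = 7.87 percentage points.

7.87 percentage points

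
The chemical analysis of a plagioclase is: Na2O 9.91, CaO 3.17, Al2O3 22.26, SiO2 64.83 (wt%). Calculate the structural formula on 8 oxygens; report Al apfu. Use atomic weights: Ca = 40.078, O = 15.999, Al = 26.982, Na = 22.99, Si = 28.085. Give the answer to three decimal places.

Na2O (M=61.979): mol = 0.15989; Na = 0.31978, O = 0.15989.
CaO (M=56.077): mol = 0.05653; Ca = 0.05653, O = 0.05653.
Al2O3 (M=101.961): mol = 0.21832; Al = 0.43664, O = 0.65496.
SiO2 (M=60.083): mol = 1.07901; Si = 1.07901, O = 2.15802.
ΣO = 3.02940; factor = 8/ΣO = 2.64079.
Al apfu = 0.43664 × 2.64079 = 1.153.

1.153 Al apfu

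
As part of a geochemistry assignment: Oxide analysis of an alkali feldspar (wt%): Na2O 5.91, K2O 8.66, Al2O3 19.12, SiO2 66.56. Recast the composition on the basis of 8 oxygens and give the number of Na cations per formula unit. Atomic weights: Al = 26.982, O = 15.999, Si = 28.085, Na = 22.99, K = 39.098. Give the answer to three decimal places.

Na2O (M=61.979): mol = 0.09535; Na = 0.19070, O = 0.09535.
K2O (M=94.195): mol = 0.09194; K = 0.18388, O = 0.09194.
Al2O3 (M=101.961): mol = 0.18752; Al = 0.37504, O = 0.56256.
SiO2 (M=60.083): mol = 1.10780; Si = 1.10780, O = 2.21560.
ΣO = 2.96545; factor = 8/ΣO = 2.69774.
Na apfu = 0.19070 × 2.69774 = 0.514.

0.514 Na apfu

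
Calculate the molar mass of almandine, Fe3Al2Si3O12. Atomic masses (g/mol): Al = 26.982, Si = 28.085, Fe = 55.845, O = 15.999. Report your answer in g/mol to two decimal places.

497.74 g/mol

The formula mass is the sum 3·55.845 + 2·26.982 + 3·28.085 + 12·15.999.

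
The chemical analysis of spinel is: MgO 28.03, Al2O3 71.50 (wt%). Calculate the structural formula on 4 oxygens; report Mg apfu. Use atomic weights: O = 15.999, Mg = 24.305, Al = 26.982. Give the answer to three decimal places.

MgO: 28.03/40.304 = 0.69546 mol → 0.69546 mol Mg, 0.69546 mol O.
Al2O3: 71.50/101.961 = 0.70125 mol → 1.40250 mol Al, 2.10375 mol O.
Total oxygen = 2.79921 mol. Normalization factor = 4/2.79921 = 1.42897.
Mg per 4 O = 0.69546 × 1.42897 = 0.994.

0.994 Mg apfu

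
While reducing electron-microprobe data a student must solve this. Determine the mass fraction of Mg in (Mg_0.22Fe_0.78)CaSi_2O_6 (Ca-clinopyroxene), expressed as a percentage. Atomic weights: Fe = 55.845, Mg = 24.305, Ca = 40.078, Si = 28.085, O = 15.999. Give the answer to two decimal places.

2.22 wt%

M((Mg_0.22Fe_0.78)CaSi_2O_6) = 241.148 g/mol.
Mg contributes 0.22 × 24.305 = 5.347 g per mole.
5.347/241.148 = 0.0222 → 2.22%.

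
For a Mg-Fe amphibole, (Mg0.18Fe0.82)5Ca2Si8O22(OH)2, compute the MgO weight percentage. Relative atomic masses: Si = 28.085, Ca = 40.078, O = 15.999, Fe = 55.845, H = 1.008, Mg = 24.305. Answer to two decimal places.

3.85 wt%

Formula mass = 941.667 g/mol.
0.90 Mg → 0.9000 mol MgO per formula unit; M(MgO) = 40.304, so MgO mass = 36.274 g.
36.274/941.667 × 100 = 3.85 wt%.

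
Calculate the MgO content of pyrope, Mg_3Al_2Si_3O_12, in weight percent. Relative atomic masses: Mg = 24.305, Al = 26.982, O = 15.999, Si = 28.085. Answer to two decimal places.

29.99 wt%

Molar mass of Mg_3Al_2Si_3O_12 = 3×24.305 + 2×26.982 + 3×28.085 + 12×15.999 = 403.122 g/mol.
Each formula unit contains 3 Mg, equivalent to 3/1 = 3.0000 mol MgO.
M(MgO) = 1×24.305 + 1×15.999 = 40.304 g/mol.
Mass of MgO per formula unit = 3.0000 × 40.304 = 120.912 g.
MgO wt% = 120.912 / 403.122 × 100 = 29.99%.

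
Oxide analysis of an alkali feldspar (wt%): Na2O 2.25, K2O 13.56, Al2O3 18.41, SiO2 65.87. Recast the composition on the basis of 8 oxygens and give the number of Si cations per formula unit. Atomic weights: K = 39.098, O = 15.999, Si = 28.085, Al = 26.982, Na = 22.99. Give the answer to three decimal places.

3.009 Si apfu

Na2O: 2.25/61.979 = 0.03630 mol → 0.07260 mol Na, 0.03630 mol O.
K2O: 13.56/94.195 = 0.14396 mol → 0.28792 mol K, 0.14396 mol O.
Al2O3: 18.41/101.961 = 0.18056 mol → 0.36112 mol Al, 0.54168 mol O.
SiO2: 65.87/60.083 = 1.09632 mol → 1.09632 mol Si, 2.19264 mol O.
Total oxygen = 2.91458 mol. Normalization factor = 8/2.91458 = 2.74482.
Si per 8 O = 1.09632 × 2.74482 = 3.009.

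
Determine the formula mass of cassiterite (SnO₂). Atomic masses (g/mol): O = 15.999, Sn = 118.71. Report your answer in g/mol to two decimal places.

M = 1×118.71 + 2×15.999

150.71 g/mol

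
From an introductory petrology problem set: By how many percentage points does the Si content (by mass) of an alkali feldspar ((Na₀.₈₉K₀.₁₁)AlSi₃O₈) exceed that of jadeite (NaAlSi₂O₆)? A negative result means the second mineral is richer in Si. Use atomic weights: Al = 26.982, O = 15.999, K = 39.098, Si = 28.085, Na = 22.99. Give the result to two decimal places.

First mineral: 84.255 g Si in 263.991 g formula = 31.92 wt% Si.
Second mineral: 56.170 g Si in 202.136 g formula = 27.79 wt% Si.
31.92% − 27.79% gives a difference of 4.13 percentage points.

4.13 percentage points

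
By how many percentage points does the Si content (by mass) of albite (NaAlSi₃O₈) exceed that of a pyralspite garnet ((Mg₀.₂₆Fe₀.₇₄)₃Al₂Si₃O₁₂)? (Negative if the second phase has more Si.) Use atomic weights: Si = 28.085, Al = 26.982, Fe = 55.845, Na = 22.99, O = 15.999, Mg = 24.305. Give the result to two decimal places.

14.32 percentage points

Si in NaAlSi₃O₈: molar mass 262.219 g/mol; 3×28.085 = 84.255 g → 32.13 wt%.
Si in (Mg₀.₂₆Fe₀.₇₄)₃Al₂Si₃O₁₂: molar mass 473.141 g/mol; 3×28.085 = 84.255 g → 17.81 wt%.
Difference = 32.13 − 17.81 = 14.32 percentage points.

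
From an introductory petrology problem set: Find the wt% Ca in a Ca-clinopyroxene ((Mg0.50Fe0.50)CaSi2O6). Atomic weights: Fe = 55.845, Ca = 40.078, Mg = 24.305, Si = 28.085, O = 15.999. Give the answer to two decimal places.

17.25 wt%

M((Mg0.50Fe0.50)CaSi2O6) = 232.317 g/mol.
Ca contributes 1 × 40.078 = 40.078 g per mole.
40.078/232.317 = 0.1725 → 17.25%.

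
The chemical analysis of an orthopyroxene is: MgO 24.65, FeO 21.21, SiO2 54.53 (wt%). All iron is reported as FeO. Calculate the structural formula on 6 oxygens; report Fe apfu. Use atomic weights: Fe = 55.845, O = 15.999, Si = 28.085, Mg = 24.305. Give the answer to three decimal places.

0.651 Fe apfu

24.65 wt% MgO ÷ 40.304 g/mol = 0.61160 mol, giving 0.61160 Mg and 0.61160 O.
21.21 wt% FeO ÷ 71.844 g/mol = 0.29522 mol, giving 0.29522 Fe and 0.29522 O.
54.53 wt% SiO2 ÷ 60.083 g/mol = 0.90758 mol, giving 0.90758 Si and 1.81516 O.
Oxygen sums to 2.72198; scaling by 6/2.72198 = 2.20428 puts the formula on 6 O.
Fe: 0.29522 × 2.20428 = 0.651 atoms per formula unit.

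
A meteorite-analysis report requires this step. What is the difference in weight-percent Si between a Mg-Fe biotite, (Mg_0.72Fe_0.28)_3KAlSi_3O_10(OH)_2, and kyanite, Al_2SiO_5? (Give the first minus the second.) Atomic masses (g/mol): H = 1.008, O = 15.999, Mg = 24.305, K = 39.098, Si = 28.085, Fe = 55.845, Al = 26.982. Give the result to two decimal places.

First mineral: 84.255 g Si in 443.748 g formula = 18.99 wt% Si.
Second mineral: 28.085 g Si in 162.044 g formula = 17.33 wt% Si.
18.99% − 17.33% gives a difference of 1.66 percentage points.

1.66 percentage points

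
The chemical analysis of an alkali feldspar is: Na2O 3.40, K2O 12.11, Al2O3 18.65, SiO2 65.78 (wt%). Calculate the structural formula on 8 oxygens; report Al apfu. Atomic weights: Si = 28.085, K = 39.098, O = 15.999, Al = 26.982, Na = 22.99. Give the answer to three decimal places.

Na2O (M=61.979): mol = 0.05486; Na = 0.10972, O = 0.05486.
K2O (M=94.195): mol = 0.12856; K = 0.25712, O = 0.12856.
Al2O3 (M=101.961): mol = 0.18291; Al = 0.36582, O = 0.54873.
SiO2 (M=60.083): mol = 1.09482; Si = 1.09482, O = 2.18964.
ΣO = 2.92179; factor = 8/ΣO = 2.73805.
Al apfu = 0.36582 × 2.73805 = 1.002.

1.002 Al apfu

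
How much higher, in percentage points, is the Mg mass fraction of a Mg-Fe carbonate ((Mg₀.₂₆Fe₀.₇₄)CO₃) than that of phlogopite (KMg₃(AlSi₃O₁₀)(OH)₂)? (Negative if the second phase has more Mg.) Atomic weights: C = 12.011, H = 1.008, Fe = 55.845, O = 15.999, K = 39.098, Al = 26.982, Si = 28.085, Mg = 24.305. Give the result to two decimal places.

-11.60 percentage points

M((Mg₀.₂₆Fe₀.₇₄)CO₃) = 107.653 g/mol, so wt% Mg = 6.319/107.653 × 100 = 5.87%.
M(KMg₃(AlSi₃O₁₀)(OH)₂) = 417.254 g/mol, so wt% Mg = 72.915/417.254 × 100 = 17.47%.
5.87 − 17.47 = -11.60 pp.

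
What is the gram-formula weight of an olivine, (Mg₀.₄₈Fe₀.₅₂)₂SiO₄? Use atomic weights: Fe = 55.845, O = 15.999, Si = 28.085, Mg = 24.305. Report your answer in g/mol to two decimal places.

173.49 g/mol

The formula mass is the sum 0.96×24.305 + 1.04×55.845 + 1×28.085 + 4×15.999.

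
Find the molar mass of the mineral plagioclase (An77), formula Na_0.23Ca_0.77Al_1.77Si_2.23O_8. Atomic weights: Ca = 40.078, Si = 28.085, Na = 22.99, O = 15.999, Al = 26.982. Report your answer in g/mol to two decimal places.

274.53 g/mol

The formula mass is the sum 0.23·22.99 + 0.77·40.078 + 1.77·26.982 + 2.23·28.085 + 8·15.999.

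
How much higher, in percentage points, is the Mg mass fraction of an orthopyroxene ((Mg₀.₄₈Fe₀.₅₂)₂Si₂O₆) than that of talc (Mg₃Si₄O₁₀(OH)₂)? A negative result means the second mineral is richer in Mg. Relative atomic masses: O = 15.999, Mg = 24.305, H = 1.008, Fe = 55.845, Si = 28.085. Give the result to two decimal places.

-9.24 percentage points

Mg in (Mg₀.₄₈Fe₀.₅₂)₂Si₂O₆: molar mass 233.576 g/mol; 0.96×24.305 = 23.333 g → 9.99 wt%.
Mg in Mg₃Si₄O₁₀(OH)₂: molar mass 379.259 g/mol; 3×24.305 = 72.915 g → 19.23 wt%.
Difference = 9.99 − 19.23 = -9.24 percentage points.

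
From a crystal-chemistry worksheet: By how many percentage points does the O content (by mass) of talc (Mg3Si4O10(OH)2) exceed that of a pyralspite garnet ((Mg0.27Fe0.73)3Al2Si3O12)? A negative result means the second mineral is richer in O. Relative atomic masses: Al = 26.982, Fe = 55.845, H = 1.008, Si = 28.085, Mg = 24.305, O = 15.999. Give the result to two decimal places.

M(Mg3Si4O10(OH)2) = 379.259 g/mol, so wt% O = 191.988/379.259 × 100 = 50.62%.
M((Mg0.27Fe0.73)3Al2Si3O12) = 472.195 g/mol, so wt% O = 191.988/472.195 × 100 = 40.66%.
50.62 − 40.66 = 9.96 pp.

9.96 percentage points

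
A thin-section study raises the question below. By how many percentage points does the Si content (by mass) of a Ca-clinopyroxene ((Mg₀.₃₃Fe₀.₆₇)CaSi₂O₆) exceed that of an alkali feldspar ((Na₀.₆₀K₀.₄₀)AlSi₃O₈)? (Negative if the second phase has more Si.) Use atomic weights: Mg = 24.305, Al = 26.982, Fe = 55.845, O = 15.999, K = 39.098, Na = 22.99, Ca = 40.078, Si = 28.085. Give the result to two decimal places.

First mineral: 56.170 g Si in 237.679 g formula = 23.63 wt% Si.
Second mineral: 84.255 g Si in 268.662 g formula = 31.36 wt% Si.
23.63% − 31.36% gives a difference of -7.73 percentage points.

-7.73 percentage points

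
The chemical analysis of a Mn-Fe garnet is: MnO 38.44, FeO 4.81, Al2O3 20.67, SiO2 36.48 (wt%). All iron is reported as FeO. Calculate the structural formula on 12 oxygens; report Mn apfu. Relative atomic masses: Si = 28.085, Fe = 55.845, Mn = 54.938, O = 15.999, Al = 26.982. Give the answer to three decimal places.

2.675 Mn apfu

MnO (M=70.937): mol = 0.54189; Mn = 0.54189, O = 0.54189.
FeO (M=71.844): mol = 0.06695; Fe = 0.06695, O = 0.06695.
Al2O3 (M=101.961): mol = 0.20272; Al = 0.40544, O = 0.60816.
SiO2 (M=60.083): mol = 0.60716; Si = 0.60716, O = 1.21432.
ΣO = 2.43132; factor = 12/ΣO = 4.93559.
Mn apfu = 0.54189 × 4.93559 = 2.675.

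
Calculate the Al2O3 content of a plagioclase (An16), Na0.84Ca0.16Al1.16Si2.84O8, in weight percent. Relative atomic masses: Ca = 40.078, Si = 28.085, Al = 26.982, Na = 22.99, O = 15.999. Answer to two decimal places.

Molar mass of Na0.84Ca0.16Al1.16Si2.84O8 = 0.84×22.99 + 0.16×40.078 + 1.16×26.982 + 2.84×28.085 + 8×15.999 = 264.777 g/mol.
Each formula unit contains 1.16 Al, equivalent to 1.16/2 = 0.5800 mol Al2O3.
M(Al2O3) = 2×26.982 + 3×15.999 = 101.961 g/mol.
Mass of Al2O3 per formula unit = 0.5800 × 101.961 = 59.137 g.
Al2O3 wt% = 59.137 / 264.777 × 100 = 22.33%.

22.33 wt%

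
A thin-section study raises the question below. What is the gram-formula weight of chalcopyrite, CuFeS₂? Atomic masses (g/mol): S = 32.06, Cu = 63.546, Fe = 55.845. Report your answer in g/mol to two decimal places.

The formula mass is the sum 1*63.546 + 1*55.845 + 2*32.06.

183.51 g/mol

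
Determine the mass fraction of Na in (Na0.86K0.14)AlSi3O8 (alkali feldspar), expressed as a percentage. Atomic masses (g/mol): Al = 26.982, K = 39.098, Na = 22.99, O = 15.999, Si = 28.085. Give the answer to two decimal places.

7.48 weight percent

Formula mass = 0.86*22.99 + 0.14*39.098 + 1*26.982 + 3*28.085 + 8*15.999 = 264.474 g/mol, of which 19.771 g is Na.
So Na makes up 19.771/264.474 = 0.0748 of the mass, i.e. 7.48%.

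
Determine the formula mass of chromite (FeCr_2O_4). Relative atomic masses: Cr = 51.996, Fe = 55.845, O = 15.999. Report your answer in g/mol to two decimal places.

Fe: 1 × 55.845 = 55.8450
Cr: 2 × 51.996 = 103.9920
O: 4 × 15.999 = 63.9960
Summing the contributions gives the formula mass.

223.83 g/mol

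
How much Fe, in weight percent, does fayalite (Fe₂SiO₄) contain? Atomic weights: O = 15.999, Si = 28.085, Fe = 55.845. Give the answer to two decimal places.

Formula mass = 2×55.845 + 1×28.085 + 4×15.999 = 203.771 g/mol, of which 111.690 g is Fe.
So Fe makes up 111.690/203.771 = 0.5481 of the mass, i.e. 54.81%.

54.81 weight percent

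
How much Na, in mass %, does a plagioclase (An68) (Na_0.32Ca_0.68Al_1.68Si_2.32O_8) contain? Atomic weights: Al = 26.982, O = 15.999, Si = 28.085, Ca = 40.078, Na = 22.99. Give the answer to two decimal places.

2.69 mass %

M(Na_0.32Ca_0.68Al_1.68Si_2.32O_8) = 273.089 g/mol.
Na contributes 0.32 × 22.99 = 7.357 g per mole.
7.357/273.089 = 0.0269 → 2.69%.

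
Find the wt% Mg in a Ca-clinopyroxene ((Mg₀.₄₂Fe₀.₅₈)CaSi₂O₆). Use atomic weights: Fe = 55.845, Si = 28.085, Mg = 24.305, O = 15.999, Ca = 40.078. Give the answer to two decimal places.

4.35 mass %

Formula mass = 0.42·24.305 + 0.58·55.845 + 1·40.078 + 2·28.085 + 6·15.999 = 234.840 g/mol, of which 10.208 g is Mg.
So Mg makes up 10.208/234.840 = 0.0435 of the mass, i.e. 4.35%.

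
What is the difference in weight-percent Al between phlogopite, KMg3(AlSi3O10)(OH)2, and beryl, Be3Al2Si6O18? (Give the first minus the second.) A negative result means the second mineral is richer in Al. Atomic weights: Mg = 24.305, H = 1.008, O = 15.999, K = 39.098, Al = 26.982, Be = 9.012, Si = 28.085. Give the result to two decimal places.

First mineral: 26.982 g Al in 417.254 g formula = 6.47 wt% Al.
Second mineral: 53.964 g Al in 537.492 g formula = 10.04 wt% Al.
6.47% − 10.04% gives a difference of -3.57 percentage points.

-3.57 percentage points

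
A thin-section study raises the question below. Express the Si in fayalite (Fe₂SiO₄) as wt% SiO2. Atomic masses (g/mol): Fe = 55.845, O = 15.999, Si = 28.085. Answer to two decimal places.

Formula mass = 203.771 g/mol.
1 Si → 1.0000 mol SiO2 per formula unit; M(SiO2) = 60.083, so SiO2 mass = 60.083 g.
60.083/203.771 × 100 = 29.49 wt%.

29.49 wt%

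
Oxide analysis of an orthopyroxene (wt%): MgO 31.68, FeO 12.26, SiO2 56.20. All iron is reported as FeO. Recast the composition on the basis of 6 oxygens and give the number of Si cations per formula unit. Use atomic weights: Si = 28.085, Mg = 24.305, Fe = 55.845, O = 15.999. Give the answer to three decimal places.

31.68 wt% MgO ÷ 40.304 g/mol = 0.78603 mol, giving 0.78603 Mg and 0.78603 O.
12.26 wt% FeO ÷ 71.844 g/mol = 0.17065 mol, giving 0.17065 Fe and 0.17065 O.
56.20 wt% SiO2 ÷ 60.083 g/mol = 0.93537 mol, giving 0.93537 Si and 1.87074 O.
Oxygen sums to 2.82742; scaling by 6/2.82742 = 2.12208 puts the formula on 6 O.
Si: 0.93537 × 2.12208 = 1.985 atoms per formula unit.

1.985 Si apfu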